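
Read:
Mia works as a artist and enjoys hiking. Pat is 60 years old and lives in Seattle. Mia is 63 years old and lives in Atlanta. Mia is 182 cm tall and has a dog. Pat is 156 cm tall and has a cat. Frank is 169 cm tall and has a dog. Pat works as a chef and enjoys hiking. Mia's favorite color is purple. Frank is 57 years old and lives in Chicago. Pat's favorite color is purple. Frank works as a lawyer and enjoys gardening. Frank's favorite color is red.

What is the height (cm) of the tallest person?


Tallest: Mia at 182 cm

182


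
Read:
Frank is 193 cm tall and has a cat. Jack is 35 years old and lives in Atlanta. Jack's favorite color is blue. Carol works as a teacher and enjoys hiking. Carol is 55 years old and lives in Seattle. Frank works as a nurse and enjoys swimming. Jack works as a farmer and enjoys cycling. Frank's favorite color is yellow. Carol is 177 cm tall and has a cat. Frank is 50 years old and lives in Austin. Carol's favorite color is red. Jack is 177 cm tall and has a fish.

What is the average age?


Sum=140, n=3, avg=46.67

46.67


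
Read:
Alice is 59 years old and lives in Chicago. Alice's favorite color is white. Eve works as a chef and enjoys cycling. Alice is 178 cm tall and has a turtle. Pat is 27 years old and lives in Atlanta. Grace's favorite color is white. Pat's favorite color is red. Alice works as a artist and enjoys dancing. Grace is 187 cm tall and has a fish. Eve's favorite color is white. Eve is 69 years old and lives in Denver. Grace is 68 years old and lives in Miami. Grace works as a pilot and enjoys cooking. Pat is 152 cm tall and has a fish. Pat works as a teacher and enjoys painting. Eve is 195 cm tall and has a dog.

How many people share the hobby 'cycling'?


Count: 1

1


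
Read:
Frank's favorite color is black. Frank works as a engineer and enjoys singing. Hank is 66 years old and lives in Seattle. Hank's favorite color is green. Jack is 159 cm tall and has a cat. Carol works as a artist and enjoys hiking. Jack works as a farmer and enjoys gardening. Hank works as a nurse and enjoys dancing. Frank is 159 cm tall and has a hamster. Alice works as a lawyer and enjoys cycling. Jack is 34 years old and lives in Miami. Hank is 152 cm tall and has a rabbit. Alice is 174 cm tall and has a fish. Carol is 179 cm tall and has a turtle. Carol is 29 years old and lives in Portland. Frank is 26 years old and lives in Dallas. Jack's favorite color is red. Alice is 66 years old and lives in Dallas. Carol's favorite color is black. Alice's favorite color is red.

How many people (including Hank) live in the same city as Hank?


Hank lives in Seattle. Count = 1

1


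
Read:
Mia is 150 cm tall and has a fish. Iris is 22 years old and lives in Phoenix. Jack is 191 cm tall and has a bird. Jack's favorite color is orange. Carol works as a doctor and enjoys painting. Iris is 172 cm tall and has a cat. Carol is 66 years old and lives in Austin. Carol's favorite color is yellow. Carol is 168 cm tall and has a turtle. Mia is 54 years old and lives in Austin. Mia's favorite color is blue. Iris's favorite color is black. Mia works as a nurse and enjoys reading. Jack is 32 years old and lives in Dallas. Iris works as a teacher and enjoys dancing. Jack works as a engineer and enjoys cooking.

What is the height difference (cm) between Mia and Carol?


|150 - 168| = 18

18


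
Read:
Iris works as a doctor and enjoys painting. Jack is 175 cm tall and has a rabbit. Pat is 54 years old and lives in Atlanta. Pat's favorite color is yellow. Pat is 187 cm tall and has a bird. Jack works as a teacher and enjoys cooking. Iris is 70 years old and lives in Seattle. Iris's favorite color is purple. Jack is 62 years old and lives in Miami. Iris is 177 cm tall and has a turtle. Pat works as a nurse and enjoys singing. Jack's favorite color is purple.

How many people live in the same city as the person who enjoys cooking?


Person with hobby cooking is Jack, city Miami. Count = 1

1


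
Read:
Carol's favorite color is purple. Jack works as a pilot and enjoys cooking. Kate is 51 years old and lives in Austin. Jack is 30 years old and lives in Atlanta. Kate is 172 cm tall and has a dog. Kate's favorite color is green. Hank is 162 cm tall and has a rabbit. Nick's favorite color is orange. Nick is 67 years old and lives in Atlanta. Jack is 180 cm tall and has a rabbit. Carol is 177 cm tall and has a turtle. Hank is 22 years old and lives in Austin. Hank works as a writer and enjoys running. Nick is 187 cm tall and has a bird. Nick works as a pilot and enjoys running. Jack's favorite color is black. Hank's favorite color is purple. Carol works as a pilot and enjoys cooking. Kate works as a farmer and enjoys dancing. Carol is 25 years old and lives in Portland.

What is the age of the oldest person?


Oldest: Nick at 67

67


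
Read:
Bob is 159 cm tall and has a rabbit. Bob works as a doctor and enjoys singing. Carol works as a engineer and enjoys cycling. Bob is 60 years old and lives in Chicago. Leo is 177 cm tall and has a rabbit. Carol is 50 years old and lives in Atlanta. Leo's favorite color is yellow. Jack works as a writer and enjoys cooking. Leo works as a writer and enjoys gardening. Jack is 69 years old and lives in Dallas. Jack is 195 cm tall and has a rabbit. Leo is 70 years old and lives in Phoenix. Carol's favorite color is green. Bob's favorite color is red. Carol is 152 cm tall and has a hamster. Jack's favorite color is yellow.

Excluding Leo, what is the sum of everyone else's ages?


Sum (excluding Leo): 179

179


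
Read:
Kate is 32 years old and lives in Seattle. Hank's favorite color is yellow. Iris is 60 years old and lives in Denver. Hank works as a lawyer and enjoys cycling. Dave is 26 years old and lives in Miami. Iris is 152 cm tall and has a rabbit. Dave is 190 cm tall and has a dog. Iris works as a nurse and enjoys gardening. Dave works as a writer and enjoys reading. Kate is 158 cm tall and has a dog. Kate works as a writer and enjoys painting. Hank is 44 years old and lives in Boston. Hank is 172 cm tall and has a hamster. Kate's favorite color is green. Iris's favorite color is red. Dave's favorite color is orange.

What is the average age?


Sum=162, n=4, avg=40.5

40.5


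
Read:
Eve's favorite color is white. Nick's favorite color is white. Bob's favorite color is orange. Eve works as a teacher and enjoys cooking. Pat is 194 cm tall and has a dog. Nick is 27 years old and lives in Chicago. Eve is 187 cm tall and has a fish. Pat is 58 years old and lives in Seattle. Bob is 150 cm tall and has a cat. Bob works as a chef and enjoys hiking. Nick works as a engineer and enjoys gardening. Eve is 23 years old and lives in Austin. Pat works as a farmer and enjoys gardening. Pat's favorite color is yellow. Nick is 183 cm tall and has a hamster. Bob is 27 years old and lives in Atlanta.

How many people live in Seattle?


Count in Seattle: 1

1


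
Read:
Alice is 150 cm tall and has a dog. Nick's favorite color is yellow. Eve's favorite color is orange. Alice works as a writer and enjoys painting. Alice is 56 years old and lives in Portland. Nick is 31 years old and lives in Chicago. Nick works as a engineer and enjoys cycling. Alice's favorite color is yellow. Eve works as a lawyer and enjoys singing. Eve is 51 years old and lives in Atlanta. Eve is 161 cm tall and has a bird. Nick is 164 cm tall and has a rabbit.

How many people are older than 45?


Filter: 2

2


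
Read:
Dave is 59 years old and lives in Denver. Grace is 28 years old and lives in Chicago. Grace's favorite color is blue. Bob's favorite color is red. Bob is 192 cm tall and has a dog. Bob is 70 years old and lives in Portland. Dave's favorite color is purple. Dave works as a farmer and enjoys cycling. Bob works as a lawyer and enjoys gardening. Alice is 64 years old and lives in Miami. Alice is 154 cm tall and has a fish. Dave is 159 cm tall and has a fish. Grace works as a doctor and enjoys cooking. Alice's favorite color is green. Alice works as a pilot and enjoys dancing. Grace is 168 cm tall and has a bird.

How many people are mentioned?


People: Grace, Alice, Dave, Bob. Count = 4

4


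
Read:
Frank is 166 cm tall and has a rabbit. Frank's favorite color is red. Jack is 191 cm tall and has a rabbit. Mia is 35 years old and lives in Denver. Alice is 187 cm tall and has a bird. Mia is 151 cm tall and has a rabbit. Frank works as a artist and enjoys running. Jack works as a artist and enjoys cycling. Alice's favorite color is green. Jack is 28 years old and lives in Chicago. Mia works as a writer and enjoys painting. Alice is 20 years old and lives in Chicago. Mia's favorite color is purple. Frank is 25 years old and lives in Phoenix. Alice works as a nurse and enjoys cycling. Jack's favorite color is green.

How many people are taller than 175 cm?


Taller than 175: 2

2


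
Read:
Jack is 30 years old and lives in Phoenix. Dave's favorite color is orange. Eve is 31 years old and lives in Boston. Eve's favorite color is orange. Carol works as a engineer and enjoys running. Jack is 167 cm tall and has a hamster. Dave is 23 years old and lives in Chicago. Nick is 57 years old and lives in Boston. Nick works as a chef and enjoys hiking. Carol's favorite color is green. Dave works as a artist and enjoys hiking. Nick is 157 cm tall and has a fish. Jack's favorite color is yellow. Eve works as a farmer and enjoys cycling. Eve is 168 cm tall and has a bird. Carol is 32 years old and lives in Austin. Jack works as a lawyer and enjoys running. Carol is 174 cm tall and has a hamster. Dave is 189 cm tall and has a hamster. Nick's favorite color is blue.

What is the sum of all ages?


32+30+31+57+23 = 173

173


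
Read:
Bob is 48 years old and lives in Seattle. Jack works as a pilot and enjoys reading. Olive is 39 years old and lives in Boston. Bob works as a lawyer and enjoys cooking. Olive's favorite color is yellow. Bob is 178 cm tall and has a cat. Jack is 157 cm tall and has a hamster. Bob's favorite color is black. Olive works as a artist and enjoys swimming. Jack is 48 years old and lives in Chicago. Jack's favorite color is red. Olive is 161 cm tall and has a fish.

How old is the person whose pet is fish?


Person with pet=fish is Olive, age 39

39


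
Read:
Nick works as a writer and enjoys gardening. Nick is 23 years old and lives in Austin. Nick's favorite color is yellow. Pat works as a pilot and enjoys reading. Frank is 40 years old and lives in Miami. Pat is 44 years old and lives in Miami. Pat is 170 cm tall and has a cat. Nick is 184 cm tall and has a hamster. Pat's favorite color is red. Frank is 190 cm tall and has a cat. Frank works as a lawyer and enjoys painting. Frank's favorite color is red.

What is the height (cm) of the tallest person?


Tallest: Frank at 190 cm

190


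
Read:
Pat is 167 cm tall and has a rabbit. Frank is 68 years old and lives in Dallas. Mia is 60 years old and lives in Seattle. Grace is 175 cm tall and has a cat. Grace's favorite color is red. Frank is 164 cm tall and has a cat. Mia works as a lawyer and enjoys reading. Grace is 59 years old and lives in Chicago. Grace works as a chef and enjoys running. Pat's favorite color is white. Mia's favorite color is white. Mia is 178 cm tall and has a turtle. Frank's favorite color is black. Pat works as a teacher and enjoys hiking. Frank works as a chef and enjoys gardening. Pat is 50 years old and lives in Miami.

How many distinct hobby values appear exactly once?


Unique hobby values: 4

4


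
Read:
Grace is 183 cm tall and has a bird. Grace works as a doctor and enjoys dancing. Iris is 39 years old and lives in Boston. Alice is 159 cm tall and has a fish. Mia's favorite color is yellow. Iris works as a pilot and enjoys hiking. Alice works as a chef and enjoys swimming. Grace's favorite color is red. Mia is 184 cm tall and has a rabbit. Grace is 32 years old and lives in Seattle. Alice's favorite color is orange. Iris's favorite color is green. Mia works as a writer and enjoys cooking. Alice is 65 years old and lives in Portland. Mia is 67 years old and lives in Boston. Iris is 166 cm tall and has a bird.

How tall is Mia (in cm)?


Mia is 184 cm tall

184


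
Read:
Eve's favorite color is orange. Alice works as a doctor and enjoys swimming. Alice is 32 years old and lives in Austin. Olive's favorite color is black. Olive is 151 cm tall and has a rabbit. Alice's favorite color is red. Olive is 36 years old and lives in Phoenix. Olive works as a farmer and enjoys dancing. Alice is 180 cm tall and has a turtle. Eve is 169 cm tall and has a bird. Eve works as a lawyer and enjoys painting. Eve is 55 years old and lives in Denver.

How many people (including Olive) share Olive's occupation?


Olive is a farmer. Count = 1

1


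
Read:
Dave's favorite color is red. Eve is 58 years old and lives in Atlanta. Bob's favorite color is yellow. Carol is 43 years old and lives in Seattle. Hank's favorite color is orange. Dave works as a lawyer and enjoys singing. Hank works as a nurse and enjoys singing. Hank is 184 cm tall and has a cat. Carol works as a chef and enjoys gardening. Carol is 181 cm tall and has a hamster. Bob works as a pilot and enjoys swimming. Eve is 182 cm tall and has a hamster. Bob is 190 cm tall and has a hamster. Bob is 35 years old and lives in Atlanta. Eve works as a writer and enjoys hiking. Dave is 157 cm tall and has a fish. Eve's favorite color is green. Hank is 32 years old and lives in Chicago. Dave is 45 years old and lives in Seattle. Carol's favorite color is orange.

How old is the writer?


The writer is Eve, age 58

58


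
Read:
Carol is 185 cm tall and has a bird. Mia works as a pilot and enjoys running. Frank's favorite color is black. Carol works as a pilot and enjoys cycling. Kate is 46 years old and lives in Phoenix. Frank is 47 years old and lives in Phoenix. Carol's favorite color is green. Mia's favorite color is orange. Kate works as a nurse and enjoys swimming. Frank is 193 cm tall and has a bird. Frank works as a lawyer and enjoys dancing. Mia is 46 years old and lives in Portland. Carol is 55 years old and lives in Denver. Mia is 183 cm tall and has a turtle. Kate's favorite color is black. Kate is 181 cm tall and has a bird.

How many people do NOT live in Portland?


Not in Portland: 3

3


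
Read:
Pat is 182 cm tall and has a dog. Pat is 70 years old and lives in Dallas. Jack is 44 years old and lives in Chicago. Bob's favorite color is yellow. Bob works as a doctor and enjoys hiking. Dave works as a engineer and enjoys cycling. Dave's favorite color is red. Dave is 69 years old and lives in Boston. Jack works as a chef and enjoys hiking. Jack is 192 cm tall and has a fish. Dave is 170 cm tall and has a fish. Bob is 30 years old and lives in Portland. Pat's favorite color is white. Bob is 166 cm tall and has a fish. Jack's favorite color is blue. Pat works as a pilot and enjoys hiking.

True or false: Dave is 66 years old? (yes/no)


Dave is actually 69. no

no


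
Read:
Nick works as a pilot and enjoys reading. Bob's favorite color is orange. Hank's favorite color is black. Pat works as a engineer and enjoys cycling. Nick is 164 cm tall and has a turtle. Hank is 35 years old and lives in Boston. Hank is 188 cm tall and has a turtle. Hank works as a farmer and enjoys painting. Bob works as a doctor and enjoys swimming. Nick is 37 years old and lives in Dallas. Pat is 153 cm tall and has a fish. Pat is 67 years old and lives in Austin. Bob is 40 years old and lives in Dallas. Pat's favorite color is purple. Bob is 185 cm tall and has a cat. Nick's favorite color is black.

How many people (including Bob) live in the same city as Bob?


Bob lives in Dallas. Count = 2

2


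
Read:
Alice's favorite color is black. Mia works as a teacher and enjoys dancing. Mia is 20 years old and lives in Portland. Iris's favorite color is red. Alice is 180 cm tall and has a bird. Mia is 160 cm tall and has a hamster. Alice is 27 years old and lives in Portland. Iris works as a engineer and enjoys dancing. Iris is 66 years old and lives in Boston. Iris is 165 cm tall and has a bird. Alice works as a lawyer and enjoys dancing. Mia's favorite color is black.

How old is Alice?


Alice is 27 years old

27


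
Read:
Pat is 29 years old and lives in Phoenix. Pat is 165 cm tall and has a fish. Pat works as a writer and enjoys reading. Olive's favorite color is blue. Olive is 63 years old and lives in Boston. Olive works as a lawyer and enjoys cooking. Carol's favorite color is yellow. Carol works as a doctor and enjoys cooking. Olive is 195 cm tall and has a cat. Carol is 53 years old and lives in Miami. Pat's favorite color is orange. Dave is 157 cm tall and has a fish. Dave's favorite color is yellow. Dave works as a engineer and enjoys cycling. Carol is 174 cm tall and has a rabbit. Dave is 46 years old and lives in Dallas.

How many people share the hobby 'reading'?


Count: 1

1


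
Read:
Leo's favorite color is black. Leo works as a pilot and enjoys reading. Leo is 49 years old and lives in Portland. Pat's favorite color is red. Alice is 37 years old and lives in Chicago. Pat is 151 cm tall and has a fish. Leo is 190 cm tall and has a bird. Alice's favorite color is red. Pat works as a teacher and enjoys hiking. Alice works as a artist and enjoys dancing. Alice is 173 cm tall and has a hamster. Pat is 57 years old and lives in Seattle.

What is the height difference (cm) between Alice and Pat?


|173 - 151| = 22

22


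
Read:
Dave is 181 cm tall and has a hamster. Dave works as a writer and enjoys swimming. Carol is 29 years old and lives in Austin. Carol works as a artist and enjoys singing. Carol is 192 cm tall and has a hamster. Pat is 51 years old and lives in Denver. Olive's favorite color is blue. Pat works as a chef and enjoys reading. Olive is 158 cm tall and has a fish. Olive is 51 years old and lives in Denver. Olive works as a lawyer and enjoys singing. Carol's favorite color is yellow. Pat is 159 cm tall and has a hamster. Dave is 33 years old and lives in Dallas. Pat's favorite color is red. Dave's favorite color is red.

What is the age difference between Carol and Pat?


|29 - 51| = 22

22


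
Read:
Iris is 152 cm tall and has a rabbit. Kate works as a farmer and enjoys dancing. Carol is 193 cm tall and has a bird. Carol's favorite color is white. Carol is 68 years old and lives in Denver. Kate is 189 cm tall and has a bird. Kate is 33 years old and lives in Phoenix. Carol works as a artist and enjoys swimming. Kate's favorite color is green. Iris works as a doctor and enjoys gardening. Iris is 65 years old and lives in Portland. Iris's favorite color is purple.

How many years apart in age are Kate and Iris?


33 vs 65, diff = 32

32


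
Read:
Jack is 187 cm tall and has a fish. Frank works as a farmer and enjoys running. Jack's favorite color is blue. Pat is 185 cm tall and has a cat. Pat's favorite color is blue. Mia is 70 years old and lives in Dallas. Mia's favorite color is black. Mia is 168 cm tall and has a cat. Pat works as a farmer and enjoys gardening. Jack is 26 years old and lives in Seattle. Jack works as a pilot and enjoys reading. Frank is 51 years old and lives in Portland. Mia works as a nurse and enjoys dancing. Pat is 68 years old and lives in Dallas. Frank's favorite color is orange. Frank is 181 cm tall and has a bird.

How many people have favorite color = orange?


Count: 1

1


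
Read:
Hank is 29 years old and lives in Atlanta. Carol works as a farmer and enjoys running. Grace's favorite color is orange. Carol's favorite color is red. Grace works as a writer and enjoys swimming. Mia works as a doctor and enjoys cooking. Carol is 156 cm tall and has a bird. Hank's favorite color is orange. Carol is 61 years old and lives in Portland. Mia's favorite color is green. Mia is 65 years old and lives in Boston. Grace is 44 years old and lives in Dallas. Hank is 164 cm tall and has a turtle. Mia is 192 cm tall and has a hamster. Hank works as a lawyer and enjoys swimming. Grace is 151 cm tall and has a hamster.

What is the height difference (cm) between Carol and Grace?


|156 - 151| = 5

5


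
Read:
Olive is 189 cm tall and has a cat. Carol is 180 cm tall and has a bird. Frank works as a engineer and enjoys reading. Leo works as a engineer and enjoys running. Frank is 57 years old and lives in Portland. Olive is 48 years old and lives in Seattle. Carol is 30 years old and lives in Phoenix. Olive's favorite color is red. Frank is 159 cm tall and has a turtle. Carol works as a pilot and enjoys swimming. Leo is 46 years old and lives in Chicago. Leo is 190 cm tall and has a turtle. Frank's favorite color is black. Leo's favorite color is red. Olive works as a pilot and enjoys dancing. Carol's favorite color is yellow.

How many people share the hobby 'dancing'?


Count: 1

1


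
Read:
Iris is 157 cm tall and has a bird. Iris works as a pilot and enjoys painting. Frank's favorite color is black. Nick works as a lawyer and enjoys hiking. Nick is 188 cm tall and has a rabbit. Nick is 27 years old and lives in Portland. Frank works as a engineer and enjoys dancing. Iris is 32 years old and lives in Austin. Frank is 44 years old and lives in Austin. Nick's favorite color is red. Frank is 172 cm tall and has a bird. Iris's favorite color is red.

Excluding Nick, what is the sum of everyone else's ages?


Sum (excluding Nick): 76

76


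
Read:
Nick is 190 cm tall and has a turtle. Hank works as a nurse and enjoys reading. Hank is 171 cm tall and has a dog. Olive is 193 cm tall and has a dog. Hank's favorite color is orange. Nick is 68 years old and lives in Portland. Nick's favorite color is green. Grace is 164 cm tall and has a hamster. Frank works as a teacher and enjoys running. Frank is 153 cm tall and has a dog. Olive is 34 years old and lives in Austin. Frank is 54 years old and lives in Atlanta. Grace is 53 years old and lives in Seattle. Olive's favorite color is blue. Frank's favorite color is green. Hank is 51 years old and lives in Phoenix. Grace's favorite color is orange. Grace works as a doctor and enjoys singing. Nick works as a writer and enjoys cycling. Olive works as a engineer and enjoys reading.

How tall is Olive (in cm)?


Olive is 193 cm tall

193


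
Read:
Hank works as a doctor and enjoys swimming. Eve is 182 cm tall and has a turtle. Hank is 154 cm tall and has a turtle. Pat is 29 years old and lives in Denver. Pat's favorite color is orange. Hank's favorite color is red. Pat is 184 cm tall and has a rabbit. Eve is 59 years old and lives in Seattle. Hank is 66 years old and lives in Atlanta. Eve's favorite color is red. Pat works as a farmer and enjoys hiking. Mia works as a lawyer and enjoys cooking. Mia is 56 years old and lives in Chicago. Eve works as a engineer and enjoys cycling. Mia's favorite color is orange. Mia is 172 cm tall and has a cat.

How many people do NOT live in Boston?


Not in Boston: 4

4


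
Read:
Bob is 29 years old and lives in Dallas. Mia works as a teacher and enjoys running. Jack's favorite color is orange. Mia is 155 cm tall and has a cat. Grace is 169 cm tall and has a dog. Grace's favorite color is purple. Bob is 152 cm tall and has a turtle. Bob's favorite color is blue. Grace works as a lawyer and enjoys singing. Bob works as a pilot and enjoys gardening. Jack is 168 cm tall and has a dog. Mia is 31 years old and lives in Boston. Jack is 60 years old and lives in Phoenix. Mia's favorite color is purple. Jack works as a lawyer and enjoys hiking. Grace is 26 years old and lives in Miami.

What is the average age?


Sum=146, n=4, avg=36.5

36.5


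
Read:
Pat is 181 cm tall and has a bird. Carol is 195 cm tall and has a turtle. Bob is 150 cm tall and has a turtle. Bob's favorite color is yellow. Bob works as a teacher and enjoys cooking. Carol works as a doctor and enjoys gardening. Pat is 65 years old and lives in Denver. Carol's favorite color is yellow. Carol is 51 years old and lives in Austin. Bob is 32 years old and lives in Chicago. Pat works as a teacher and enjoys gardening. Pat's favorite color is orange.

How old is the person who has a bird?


Person with bird is Pat, age 65

65


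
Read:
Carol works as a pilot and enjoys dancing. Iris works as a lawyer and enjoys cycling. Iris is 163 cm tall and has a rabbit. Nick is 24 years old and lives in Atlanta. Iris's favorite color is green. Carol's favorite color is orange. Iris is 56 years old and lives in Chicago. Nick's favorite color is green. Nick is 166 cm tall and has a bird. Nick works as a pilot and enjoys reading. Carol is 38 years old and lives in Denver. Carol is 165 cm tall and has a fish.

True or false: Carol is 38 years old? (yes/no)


Carol is actually 38. yes

yes


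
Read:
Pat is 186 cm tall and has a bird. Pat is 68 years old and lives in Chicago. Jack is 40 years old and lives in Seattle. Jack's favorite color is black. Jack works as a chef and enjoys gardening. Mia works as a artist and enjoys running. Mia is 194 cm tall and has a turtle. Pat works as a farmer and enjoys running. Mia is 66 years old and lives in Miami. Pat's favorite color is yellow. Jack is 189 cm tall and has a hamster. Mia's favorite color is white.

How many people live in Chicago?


Count in Chicago: 1

1


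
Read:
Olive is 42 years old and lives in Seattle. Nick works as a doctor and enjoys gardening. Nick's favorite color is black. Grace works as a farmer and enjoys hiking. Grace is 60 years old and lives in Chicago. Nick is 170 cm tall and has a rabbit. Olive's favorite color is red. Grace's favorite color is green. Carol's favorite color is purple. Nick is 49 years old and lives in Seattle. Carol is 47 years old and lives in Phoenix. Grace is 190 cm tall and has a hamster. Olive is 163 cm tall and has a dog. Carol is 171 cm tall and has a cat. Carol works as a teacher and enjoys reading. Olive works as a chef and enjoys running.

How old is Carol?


Carol is 47 years old

47


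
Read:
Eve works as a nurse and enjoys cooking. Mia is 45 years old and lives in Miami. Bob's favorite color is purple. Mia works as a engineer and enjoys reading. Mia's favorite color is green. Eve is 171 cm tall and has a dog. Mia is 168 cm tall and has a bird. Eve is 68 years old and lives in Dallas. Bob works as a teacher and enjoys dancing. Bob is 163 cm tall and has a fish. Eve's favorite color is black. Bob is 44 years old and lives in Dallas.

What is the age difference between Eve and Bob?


|68 - 44| = 24

24


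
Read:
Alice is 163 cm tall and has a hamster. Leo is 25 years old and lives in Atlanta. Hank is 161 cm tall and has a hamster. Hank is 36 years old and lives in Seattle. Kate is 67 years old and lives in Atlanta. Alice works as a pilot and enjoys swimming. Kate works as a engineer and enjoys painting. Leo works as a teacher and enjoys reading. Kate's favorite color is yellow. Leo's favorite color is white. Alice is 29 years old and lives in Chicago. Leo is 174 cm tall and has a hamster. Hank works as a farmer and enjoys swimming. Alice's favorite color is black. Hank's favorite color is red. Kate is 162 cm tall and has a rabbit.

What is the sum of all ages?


67+25+36+29 = 157

157


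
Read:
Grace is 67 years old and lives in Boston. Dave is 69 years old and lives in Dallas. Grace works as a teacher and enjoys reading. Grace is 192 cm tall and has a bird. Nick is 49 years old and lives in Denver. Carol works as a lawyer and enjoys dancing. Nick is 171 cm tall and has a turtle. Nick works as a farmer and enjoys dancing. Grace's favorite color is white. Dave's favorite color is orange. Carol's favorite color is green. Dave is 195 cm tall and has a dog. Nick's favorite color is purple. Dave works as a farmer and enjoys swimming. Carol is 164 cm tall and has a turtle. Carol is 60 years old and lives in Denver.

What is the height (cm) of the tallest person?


Tallest: Dave at 195 cm

195


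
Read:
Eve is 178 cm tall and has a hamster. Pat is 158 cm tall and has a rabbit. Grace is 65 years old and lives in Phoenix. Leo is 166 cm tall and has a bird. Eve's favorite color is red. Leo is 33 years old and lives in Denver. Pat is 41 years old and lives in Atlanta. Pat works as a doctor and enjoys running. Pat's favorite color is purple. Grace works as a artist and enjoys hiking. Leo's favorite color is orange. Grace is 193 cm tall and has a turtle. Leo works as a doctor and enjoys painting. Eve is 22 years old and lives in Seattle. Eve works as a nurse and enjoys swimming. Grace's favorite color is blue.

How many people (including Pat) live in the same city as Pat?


Pat lives in Atlanta. Count = 1

1


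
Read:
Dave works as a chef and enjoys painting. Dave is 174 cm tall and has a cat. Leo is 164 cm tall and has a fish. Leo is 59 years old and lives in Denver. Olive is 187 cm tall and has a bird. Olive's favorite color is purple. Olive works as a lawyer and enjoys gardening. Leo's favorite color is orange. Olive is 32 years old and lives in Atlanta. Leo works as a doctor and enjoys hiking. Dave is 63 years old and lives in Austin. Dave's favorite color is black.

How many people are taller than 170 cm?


Taller than 170: 2

2


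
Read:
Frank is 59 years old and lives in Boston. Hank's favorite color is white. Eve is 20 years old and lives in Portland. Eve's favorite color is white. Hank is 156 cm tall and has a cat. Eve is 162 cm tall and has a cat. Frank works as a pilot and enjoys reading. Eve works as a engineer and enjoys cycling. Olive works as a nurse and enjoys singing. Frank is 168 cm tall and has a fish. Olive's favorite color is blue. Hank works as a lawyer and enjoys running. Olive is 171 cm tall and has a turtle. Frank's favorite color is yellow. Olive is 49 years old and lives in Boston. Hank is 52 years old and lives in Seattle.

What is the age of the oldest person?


Oldest: Frank at 59

59


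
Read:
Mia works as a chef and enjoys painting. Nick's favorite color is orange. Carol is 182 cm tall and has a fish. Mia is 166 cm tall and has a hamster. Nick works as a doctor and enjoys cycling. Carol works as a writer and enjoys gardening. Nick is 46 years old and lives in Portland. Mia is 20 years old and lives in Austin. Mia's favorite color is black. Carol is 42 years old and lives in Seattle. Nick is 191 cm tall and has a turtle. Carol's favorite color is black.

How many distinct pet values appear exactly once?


Unique pet values: 3

3


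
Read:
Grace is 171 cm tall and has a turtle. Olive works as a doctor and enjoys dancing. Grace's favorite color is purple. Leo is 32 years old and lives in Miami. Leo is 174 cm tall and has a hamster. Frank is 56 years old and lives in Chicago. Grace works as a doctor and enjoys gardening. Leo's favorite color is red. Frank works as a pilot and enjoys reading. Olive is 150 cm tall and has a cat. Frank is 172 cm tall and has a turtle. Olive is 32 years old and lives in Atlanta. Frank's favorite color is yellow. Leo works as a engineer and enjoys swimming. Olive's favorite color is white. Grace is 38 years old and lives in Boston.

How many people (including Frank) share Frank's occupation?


Frank is a pilot. Count = 1

1


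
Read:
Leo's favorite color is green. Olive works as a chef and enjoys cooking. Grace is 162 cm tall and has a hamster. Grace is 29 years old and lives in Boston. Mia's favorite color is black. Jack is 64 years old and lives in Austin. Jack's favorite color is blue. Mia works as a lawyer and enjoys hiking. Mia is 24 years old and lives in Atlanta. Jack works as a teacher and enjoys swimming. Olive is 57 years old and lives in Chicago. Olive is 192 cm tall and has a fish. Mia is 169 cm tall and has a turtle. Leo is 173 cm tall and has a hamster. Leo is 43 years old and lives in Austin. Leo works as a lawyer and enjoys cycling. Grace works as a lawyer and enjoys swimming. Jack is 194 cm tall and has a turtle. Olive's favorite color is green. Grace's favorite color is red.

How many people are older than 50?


Filter: 2

2


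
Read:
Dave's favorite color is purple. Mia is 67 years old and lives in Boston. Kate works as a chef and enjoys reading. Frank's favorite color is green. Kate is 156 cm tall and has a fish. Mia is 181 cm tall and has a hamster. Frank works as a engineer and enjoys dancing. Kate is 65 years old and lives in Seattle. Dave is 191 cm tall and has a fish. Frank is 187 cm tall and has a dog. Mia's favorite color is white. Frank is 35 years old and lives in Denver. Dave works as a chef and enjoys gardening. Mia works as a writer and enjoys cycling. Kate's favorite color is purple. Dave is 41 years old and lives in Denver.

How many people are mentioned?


People: Dave, Mia, Kate, Frank. Count = 4

4


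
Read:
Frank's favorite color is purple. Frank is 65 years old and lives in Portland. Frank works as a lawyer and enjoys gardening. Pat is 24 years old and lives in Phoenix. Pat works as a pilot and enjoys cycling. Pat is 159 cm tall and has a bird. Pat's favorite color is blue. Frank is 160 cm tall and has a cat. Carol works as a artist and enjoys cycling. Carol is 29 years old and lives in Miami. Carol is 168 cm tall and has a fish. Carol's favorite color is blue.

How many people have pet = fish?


Count: 1

1


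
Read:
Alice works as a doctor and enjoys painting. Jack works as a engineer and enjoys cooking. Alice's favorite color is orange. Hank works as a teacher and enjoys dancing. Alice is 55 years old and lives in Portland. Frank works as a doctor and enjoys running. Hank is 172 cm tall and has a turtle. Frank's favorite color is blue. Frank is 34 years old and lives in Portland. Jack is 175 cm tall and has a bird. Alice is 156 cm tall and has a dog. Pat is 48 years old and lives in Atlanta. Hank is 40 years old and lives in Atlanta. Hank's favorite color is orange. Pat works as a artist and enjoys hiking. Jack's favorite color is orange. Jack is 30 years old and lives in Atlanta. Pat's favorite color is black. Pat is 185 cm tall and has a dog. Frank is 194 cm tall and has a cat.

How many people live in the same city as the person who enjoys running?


Person with hobby running is Frank, city Portland. Count = 2

2


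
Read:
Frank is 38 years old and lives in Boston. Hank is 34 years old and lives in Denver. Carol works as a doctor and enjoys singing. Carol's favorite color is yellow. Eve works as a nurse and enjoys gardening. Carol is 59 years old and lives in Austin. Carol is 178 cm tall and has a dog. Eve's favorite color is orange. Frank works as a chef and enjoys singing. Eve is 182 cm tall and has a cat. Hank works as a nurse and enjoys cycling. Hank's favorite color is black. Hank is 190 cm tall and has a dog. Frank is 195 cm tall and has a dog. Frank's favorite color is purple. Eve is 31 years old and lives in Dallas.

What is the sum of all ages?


34+59+31+38 = 162

162


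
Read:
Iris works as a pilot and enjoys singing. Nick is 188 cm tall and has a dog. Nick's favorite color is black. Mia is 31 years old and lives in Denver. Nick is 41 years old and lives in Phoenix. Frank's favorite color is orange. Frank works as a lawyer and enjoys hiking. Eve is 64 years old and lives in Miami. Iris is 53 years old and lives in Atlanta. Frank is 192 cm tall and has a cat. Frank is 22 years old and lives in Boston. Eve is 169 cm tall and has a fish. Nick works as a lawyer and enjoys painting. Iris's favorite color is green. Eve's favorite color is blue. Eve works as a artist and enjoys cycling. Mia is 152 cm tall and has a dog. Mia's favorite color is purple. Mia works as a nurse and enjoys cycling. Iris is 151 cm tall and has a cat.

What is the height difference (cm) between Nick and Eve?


|188 - 169| = 19

19


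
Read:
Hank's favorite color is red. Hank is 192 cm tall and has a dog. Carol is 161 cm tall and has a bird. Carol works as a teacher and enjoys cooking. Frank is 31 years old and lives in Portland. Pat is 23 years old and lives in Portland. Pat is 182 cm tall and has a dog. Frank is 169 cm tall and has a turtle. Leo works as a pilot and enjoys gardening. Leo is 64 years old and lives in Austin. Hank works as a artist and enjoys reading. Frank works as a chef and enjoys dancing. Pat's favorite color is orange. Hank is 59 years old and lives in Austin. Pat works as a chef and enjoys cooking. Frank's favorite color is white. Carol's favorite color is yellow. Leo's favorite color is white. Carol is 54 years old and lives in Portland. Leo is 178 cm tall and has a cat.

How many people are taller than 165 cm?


Taller than 165: 4

4


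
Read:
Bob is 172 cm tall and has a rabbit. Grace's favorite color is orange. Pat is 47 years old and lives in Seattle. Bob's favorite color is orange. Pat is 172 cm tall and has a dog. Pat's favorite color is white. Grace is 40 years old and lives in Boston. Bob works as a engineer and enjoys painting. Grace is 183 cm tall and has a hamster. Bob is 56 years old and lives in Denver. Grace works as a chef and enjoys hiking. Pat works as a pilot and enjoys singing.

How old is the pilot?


The pilot is Pat, age 47

47


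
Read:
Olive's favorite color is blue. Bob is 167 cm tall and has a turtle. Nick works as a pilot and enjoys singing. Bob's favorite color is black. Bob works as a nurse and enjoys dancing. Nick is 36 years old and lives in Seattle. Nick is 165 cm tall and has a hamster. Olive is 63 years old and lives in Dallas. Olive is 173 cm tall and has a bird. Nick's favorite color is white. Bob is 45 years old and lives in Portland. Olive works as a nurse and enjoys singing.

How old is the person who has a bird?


Person with bird is Olive, age 63

63


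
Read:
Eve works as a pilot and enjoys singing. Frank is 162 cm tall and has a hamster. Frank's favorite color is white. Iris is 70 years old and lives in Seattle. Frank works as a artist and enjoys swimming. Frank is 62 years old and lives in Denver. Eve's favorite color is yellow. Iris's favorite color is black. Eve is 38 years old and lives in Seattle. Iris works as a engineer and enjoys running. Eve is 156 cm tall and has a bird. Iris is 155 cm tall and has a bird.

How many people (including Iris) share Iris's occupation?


Iris is a engineer. Count = 1

1


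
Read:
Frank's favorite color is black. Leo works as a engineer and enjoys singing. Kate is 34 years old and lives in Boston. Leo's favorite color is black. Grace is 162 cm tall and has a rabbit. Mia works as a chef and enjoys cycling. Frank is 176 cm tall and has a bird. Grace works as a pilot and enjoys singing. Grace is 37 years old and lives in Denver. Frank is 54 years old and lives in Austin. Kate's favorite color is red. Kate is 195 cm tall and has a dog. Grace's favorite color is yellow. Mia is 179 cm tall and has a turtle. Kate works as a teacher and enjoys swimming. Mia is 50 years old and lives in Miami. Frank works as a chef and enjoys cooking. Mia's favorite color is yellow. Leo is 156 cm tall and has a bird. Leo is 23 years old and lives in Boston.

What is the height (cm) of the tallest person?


Tallest: Kate at 195 cm

195


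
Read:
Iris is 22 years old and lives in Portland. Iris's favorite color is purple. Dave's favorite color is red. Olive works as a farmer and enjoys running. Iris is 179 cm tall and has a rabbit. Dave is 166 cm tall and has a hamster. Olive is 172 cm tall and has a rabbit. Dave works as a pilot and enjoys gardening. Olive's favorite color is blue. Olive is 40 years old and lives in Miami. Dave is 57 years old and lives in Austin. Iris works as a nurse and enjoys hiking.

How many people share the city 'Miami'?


Count: 1

1


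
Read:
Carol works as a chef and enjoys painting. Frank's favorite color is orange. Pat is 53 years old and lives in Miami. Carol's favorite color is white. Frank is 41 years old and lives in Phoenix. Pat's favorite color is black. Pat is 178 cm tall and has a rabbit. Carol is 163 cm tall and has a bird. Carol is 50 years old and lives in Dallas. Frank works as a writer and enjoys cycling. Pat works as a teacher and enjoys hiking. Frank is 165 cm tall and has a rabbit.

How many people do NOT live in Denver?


Not in Denver: 3

3


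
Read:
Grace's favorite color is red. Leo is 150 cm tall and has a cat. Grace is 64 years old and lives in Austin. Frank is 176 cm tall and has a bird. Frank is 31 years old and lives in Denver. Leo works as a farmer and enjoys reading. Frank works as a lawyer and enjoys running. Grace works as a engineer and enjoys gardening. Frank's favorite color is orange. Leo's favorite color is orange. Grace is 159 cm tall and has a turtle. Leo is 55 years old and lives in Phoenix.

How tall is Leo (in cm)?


Leo is 150 cm tall

150
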